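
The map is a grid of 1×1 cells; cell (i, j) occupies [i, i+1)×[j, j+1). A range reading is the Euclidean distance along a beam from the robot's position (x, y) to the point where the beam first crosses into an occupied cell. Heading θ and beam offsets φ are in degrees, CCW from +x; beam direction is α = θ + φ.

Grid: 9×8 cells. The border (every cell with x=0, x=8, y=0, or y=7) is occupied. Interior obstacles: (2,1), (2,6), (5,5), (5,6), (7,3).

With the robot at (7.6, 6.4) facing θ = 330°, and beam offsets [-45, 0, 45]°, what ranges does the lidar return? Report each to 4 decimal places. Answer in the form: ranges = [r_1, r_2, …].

ranges = [1.5455, 0.4619, 0.4141]

beam 1: φ=-45°, α=285°
  cosα=0.2588 sinα=-0.9659 | (7,6) | tMaxX 1.5455 tMaxY 0.4141 | tΔX 3.8637 tΔY 1.0353
    t=0.4141 [y] (7,5)
    t=1.4494 [y] (7,4)
    t=1.5455 [x] (8,4) — stop
  → r_1 = 1.5455
beam 2: φ=0°, α=330°
  cosα=0.8660 sinα=-0.5000 | (7,6) | tMaxX 0.4619 tMaxY 0.8000 | tΔX 1.1547 tΔY 2.0000
    t=0.4619 [x] (8,6) — stop
  → r_2 = 0.4619
beam 3: φ=45°, α=15°
  cosα=0.9659 sinα=0.2588 | (7,6) | tMaxX 0.4141 tMaxY 2.3182 | tΔX 1.0353 tΔY 3.8637
    t=0.4141 [x] (8,6) — stop
  → r_3 = 0.4141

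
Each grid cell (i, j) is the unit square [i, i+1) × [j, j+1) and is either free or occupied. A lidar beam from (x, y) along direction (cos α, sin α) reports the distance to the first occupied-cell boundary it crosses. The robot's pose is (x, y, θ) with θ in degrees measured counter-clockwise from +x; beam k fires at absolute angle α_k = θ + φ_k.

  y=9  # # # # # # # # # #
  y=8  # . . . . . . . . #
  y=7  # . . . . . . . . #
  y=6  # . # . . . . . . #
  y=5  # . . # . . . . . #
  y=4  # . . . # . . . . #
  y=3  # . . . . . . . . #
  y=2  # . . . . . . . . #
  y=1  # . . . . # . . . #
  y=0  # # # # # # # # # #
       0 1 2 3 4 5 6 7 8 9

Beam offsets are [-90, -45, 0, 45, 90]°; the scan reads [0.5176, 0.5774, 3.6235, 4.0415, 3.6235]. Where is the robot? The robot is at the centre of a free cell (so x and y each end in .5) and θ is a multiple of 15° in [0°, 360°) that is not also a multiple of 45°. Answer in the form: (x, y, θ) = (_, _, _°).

(x, y, θ) = (5.5, 4.5, 255°)

Enumerate (i+0.5, j+0.5, θ) over the 60 free cells and 16 admissible headings. For each, cast all 5 beams and compare to the given ranges.
  (6.5, 2.5, 150°): beam 1 = 5.0000 ≠ 0.5176 ✗
  (7.5, 7.5, 255°): beam 1 = 5.7956 ≠ 0.5176 ✗
  (8.5, 6.5, 165°): beam 1 = 1.9319 ≠ 0.5176 ✗
  …
  (5.5, 4.5, 255°): r_1=0.5176, r_2=0.5774, r_3=3.6235, r_4=4.0415, r_5=3.6235 — all match ✓
Unique over the lattice → pose = (5.5, 4.5, 255°).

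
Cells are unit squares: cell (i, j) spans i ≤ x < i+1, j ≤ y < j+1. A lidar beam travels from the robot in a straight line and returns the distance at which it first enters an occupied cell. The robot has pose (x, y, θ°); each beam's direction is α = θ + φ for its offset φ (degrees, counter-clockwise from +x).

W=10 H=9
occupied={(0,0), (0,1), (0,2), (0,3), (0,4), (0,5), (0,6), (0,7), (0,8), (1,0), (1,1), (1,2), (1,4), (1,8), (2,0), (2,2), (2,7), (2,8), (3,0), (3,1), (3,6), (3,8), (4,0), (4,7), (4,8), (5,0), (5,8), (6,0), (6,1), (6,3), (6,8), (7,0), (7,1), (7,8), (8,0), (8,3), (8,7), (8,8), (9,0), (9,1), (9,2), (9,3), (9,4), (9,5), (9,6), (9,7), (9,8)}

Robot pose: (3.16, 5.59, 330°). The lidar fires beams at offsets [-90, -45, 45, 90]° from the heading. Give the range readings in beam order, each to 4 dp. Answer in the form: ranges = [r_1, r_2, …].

beam 1: φ=-90°, α=240°
  cosα=-0.5000 sinα=-0.8660 | (3,5) | tMaxX 0.3200 tMaxY 0.6813 | tΔX 2.0000 tΔY 1.1547
    t=0.3200 [x] (2,5)
    t=0.6813 [y] (2,4)
    t=1.8360 [y] (2,3)
    t=2.3200 [x] (1,3)
    t=2.9907 [y] (1,2) — stop
  → r_1 = 2.9907
beam 2: φ=-45°, α=285°
  cosα=0.2588 sinα=-0.9659 | (3,5) | tMaxX 3.2455 tMaxY 0.6108 | tΔX 3.8637 tΔY 1.0353
    t=0.6108 [y] (3,4)
    t=1.6461 [y] (3,3)
    t=2.6814 [y] (3,2)
    t=3.2455 [x] (4,2)
    t=3.7166 [y] (4,1)
    t=4.7519 [y] (4,0) — stop
  → r_2 = 4.7519
beam 3: φ=45°, α=15°
  cosα=0.9659 sinα=0.2588 | (3,5) | tMaxX 0.8696 tMaxY 1.5841 | tΔX 1.0353 tΔY 3.8637
    t=0.8696 [x] (4,5)
    t=1.5841 [y] (4,6)
    t=1.9049 [x] (5,6)
    t=2.9402 [x] (6,6)
    t=3.9755 [x] (7,6)
    t=5.0107 [x] (8,6)
    t=5.4478 [y] (8,7) — stop
  → r_3 = 5.4478
beam 4: φ=90°, α=60°
  cosα=0.5000 sinα=0.8660 | (3,5) | tMaxX 1.6800 tMaxY 0.4734 | tΔX 2.0000 tΔY 1.1547
    t=0.4734 [y] (3,6) — stop
  → r_4 = 0.4734

ranges = [2.9907, 4.7519, 5.4478, 0.4734]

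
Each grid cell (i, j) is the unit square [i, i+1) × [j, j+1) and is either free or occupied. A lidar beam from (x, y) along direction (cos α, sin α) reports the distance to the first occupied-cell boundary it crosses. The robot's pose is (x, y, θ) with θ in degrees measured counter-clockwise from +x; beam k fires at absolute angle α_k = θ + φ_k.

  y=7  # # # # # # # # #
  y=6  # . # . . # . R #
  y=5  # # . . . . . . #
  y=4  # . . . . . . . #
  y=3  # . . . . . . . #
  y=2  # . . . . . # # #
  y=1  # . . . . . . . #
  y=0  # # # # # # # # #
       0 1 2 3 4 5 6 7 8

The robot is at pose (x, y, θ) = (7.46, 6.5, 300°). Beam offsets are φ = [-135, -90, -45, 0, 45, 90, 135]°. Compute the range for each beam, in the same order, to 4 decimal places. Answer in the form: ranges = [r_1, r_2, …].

ranges = [1.5115, 7.4594, 3.6235, 1.0800, 0.5590, 0.6235, 0.5176]

beam 1: φ=-135°, α=165°
  d=(-0.9659,0.2588)  start (7,6)  tX=0.4762 tY=1.9319  stride 1/|dx|=1.0353 1/|dy|=3.8637
    cross x-line → (6,6), t=0.4762
    cross x-line → (5,6), t=1.5115 (wall)
  → r_1 = 1.5115
beam 2: φ=-90°, α=210°
  d=(-0.8660,-0.5000)  start (7,6)  tX=0.5312 tY=1.0000  stride 1/|dx|=1.1547 1/|dy|=2.0000
    cross x-line → (6,6), t=0.5312
    cross y-line → (6,5), t=1.0000
    cross x-line → (5,5), t=1.6859
    cross x-line → (4,5), t=2.8406
    cross y-line → (4,4), t=3.0000
    cross x-line → (3,4), t=3.9953
    cross y-line → (3,3), t=5.0000
    cross x-line → (2,3), t=5.1500
    cross x-line → (1,3), t=6.3047
    cross y-line → (1,2), t=7.0000
    cross x-line → (0,2), t=7.4594 (wall)
  → r_2 = 7.4594
beam 3: φ=-45°, α=255°
  d=(-0.2588,-0.9659)  start (7,6)  tX=1.7773 tY=0.5176  stride 1/|dx|=3.8637 1/|dy|=1.0353
    cross y-line → (7,5), t=0.5176
    cross y-line → (7,4), t=1.5529
    cross x-line → (6,4), t=1.7773
    cross y-line → (6,3), t=2.5882
    cross y-line → (6,2), t=3.6235 (wall)
  → r_3 = 3.6235
beam 4: φ=0°, α=300°
  d=(0.5000,-0.8660)  start (7,6)  tX=1.0800 tY=0.5774  stride 1/|dx|=2.0000 1/|dy|=1.1547
    cross y-line → (7,5), t=0.5774
    cross x-line → (8,5), t=1.0800 (wall)
  → r_4 = 1.0800
beam 5: φ=45°, α=345°
  d=(0.9659,-0.2588)  start (7,6)  tX=0.5590 tY=1.9319  stride 1/|dx|=1.0353 1/|dy|=3.8637
    cross x-line → (8,6), t=0.5590 (wall)
  → r_5 = 0.5590
beam 6: φ=90°, α=30°
  d=(0.8660,0.5000)  start (7,6)  tX=0.6235 tY=1.0000  stride 1/|dx|=1.1547 1/|dy|=2.0000
    cross x-line → (8,6), t=0.6235 (wall)
  → r_6 = 0.6235
beam 7: φ=135°, α=75°
  d=(0.2588,0.9659)  start (7,6)  tX=2.0864 tY=0.5176  stride 1/|dx|=3.8637 1/|dy|=1.0353
    cross y-line → (7,7), t=0.5176 (wall)
  → r_7 = 0.5176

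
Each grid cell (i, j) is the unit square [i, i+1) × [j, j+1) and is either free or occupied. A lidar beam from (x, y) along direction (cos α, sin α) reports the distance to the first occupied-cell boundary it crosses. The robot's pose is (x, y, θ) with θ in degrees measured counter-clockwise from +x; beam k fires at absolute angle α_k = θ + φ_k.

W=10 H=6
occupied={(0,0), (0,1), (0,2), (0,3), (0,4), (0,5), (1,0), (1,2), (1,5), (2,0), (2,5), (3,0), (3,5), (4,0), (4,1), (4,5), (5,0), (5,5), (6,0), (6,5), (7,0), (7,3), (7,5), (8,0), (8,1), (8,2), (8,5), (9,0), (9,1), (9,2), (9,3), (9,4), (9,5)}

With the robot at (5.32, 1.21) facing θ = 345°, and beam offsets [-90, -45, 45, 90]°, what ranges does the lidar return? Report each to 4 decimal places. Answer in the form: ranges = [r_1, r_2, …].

beam 1: φ=-90°, α=255°
  cosα=-0.2588 sinα=-0.9659 | (5,1) | tMaxX 1.2364 tMaxY 0.2174 | tΔX 3.8637 tΔY 1.0353
    t=0.2174 [y] (5,0) — stop
  → r_1 = 0.2174
beam 2: φ=-45°, α=300°
  cosα=0.5000 sinα=-0.8660 | (5,1) | tMaxX 1.3600 tMaxY 0.2425 | tΔX 2.0000 tΔY 1.1547
    t=0.2425 [y] (5,0) — stop
  → r_2 = 0.2425
beam 3: φ=45°, α=30°
  cosα=0.8660 sinα=0.5000 | (5,1) | tMaxX 0.7852 tMaxY 1.5800 | tΔX 1.1547 tΔY 2.0000
    t=0.7852 [x] (6,1)
    t=1.5800 [y] (6,2)
    t=1.9399 [x] (7,2)
    t=3.0946 [x] (8,2) — stop
  → r_3 = 3.0946
beam 4: φ=90°, α=75°
  cosα=0.2588 sinα=0.9659 | (5,1) | tMaxX 2.6273 tMaxY 0.8179 | tΔX 3.8637 tΔY 1.0353
    t=0.8179 [y] (5,2)
    t=1.8531 [y] (5,3)
    t=2.6273 [x] (6,3)
    t=2.8884 [y] (6,4)
    t=3.9237 [y] (6,5) — stop
  → r_4 = 3.9237

ranges = [0.2174, 0.2425, 3.0946, 3.9237]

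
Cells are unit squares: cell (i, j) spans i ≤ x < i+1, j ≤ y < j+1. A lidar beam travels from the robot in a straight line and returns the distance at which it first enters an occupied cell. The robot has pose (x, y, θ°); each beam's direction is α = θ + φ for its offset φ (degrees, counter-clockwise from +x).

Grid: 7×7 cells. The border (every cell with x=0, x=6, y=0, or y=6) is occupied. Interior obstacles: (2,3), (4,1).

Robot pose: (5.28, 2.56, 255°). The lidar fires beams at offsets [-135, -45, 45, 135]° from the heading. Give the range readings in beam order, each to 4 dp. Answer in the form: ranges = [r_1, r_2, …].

ranges = [3.9722, 1.1200, 1.4400, 0.8314]

beam 1: φ=-135°, α=120°
  d=(-0.5000,0.8660)  start (5,2)  tX=0.5600 tY=0.5081  stride 1/|dx|=2.0000 1/|dy|=1.1547
    cross y-line → (5,3), t=0.5081
    cross x-line → (4,3), t=0.5600
    cross y-line → (4,4), t=1.6628
    cross x-line → (3,4), t=2.5600
    cross y-line → (3,5), t=2.8175
    cross y-line → (3,6), t=3.9722 (wall)
  → r_1 = 3.9722
beam 2: φ=-45°, α=210°
  d=(-0.8660,-0.5000)  start (5,2)  tX=0.3233 tY=1.1200  stride 1/|dx|=1.1547 1/|dy|=2.0000
    cross x-line → (4,2), t=0.3233
    cross y-line → (4,1), t=1.1200 (wall)
  → r_2 = 1.1200
beam 3: φ=45°, α=300°
  d=(0.5000,-0.8660)  start (5,2)  tX=1.4400 tY=0.6466  stride 1/|dx|=2.0000 1/|dy|=1.1547
    cross y-line → (5,1), t=0.6466
    cross x-line → (6,1), t=1.4400 (wall)
  → r_3 = 1.4400
beam 4: φ=135°, α=30°
  d=(0.8660,0.5000)  start (5,2)  tX=0.8314 tY=0.8800  stride 1/|dx|=1.1547 1/|dy|=2.0000
    cross x-line → (6,2), t=0.8314 (wall)
  → r_4 = 0.8314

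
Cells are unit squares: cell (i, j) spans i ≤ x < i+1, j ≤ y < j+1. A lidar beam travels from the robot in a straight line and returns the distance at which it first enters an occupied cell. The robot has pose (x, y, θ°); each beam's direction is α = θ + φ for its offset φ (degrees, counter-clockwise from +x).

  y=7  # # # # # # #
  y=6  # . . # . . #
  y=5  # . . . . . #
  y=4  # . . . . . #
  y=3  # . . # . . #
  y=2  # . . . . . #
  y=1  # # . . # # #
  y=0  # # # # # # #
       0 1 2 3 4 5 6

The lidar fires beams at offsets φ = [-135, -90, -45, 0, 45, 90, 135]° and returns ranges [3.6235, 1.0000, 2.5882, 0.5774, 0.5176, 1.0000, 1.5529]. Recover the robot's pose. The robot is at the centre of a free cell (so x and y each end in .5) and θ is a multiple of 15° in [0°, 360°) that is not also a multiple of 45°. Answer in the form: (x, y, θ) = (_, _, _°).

(x, y, θ) = (4.5, 2.5, 240°)

The pose lattice has 25·16 = 400 candidates. Test each by forward raycasting.
  (5.5, 5.5, 195°): beam 1 = 1.0000 ≠ 3.6235 ✗
  (2.5, 3.5, 330°): beam 1 = 1.5529 ≠ 3.6235 ✗
  (3.5, 2.5, 285°): beam 1 = 2.8868 ≠ 3.6235 ✗
  (2.5, 2.5, 255°): beam 1 = 3.0000 ≠ 3.6235 ✗
  …
  (4.5, 2.5, 240°): r_1=3.6235, r_2=1.0000, r_3=2.5882, r_4=0.5774, r_5=0.5176, r_6=1.0000, r_7=1.5529 — all match ✓
No second candidate reproduces the full scan.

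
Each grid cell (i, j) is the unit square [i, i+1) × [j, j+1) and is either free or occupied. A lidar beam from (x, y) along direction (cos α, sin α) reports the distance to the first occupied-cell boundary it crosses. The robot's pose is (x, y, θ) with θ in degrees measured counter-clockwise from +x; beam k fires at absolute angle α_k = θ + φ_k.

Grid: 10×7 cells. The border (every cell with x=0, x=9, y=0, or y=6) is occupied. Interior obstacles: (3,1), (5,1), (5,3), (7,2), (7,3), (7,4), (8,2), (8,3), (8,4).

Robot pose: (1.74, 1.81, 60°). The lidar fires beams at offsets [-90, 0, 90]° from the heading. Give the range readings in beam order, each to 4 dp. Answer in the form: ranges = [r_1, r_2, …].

beam 1: φ=-90°, α=330°
  cosα=0.8660 sinα=-0.5000 | (1,1) | tMaxX 0.3002 tMaxY 1.6200 | tΔX 1.1547 tΔY 2.0000
    t=0.3002 [x] (2,1)
    t=1.4549 [x] (3,1) — stop
  → r_1 = 1.4549
beam 2: φ=0°, α=60°
  cosα=0.5000 sinα=0.8660 | (1,1) | tMaxX 0.5200 tMaxY 0.2194 | tΔX 2.0000 tΔY 1.1547
    t=0.2194 [y] (1,2)
    t=0.5200 [x] (2,2)
    t=1.3741 [y] (2,3)
    t=2.5200 [x] (3,3)
    t=2.5288 [y] (3,4)
    t=3.6835 [y] (3,5)
    t=4.5200 [x] (4,5)
    t=4.8382 [y] (4,6) — stop
  → r_2 = 4.8382
beam 3: φ=90°, α=150°
  cosα=-0.8660 sinα=0.5000 | (1,1) | tMaxX 0.8545 tMaxY 0.3800 | tΔX 1.1547 tΔY 2.0000
    t=0.3800 [y] (1,2)
    t=0.8545 [x] (0,2) — stop
  → r_3 = 0.8545

ranges = [1.4549, 4.8382, 0.8545]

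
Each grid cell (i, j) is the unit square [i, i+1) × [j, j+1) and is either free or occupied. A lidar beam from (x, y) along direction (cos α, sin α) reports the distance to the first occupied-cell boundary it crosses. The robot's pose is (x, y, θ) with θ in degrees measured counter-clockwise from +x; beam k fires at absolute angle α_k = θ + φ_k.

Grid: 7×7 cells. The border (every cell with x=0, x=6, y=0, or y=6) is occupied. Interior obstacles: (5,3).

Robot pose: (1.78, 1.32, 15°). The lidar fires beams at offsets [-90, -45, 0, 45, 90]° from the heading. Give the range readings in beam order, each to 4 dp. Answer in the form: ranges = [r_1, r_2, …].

ranges = [0.3313, 0.6400, 4.3689, 5.4040, 3.0137]

beam 1: φ=-90°, α=285°
  dir = (cos 285°, sin 285°) = (0.2588, -0.9659); from cell (1,1)
  next x-line at t=0.8500, next y-line at t=0.3313; Δt_x=3.8637, Δt_y=1.0353
    y: enter (1,0) at t=0.3313 ← occupied
  → r_1 = 0.3313
beam 2: φ=-45°, α=330°
  dir = (cos 330°, sin 330°) = (0.8660, -0.5000); from cell (1,1)
  next x-line at t=0.2540, next y-line at t=0.6400; Δt_x=1.1547, Δt_y=2.0000
    x: enter (2,1) at t=0.2540
    y: enter (2,0) at t=0.6400 ← occupied
  → r_2 = 0.6400
beam 3: φ=0°, α=15°
  dir = (cos 15°, sin 15°) = (0.9659, 0.2588); from cell (1,1)
  next x-line at t=0.2278, next y-line at t=2.6273; Δt_x=1.0353, Δt_y=3.8637
    x: enter (2,1) at t=0.2278
    x: enter (3,1) at t=1.2630
    x: enter (4,1) at t=2.2983
    y: enter (4,2) at t=2.6273
    x: enter (5,2) at t=3.3336
    x: enter (6,2) at t=4.3689 ← occupied
  → r_3 = 4.3689
beam 4: φ=45°, α=60°
  dir = (cos 60°, sin 60°) = (0.5000, 0.8660); from cell (1,1)
  next x-line at t=0.4400, next y-line at t=0.7852; Δt_x=2.0000, Δt_y=1.1547
    x: enter (2,1) at t=0.4400
    y: enter (2,2) at t=0.7852
    y: enter (2,3) at t=1.9399
    x: enter (3,3) at t=2.4400
    y: enter (3,4) at t=3.0946
    y: enter (3,5) at t=4.2493
    x: enter (4,5) at t=4.4400
    y: enter (4,6) at t=5.4040 ← occupied
  → r_4 = 5.4040
beam 5: φ=90°, α=105°
  dir = (cos 105°, sin 105°) = (-0.2588, 0.9659); from cell (1,1)
  next x-line at t=3.0137, next y-line at t=0.7040; Δt_x=3.8637, Δt_y=1.0353
    y: enter (1,2) at t=0.7040
    y: enter (1,3) at t=1.7393
    y: enter (1,4) at t=2.7745
    x: enter (0,4) at t=3.0137 ← occupied
  → r_5 = 3.0137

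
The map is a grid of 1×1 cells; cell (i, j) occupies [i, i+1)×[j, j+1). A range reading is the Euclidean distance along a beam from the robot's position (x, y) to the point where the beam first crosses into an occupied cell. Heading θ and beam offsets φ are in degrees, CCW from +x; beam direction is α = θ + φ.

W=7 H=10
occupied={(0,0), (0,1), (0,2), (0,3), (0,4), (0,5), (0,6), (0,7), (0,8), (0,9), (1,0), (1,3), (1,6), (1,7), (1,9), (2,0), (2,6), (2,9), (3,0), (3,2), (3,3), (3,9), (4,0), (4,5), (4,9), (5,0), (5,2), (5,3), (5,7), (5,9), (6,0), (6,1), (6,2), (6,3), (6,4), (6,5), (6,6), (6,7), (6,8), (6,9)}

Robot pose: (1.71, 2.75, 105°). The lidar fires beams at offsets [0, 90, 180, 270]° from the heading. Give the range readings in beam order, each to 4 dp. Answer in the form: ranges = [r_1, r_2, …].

ranges = [0.2588, 0.7350, 1.8117, 1.3355]

beam 1: φ=0°, α=105°
  dir = (cos 105°, sin 105°) = (-0.2588, 0.9659); from cell (1,2)
  next x-line at t=2.7432, next y-line at t=0.2588; Δt_x=3.8637, Δt_y=1.0353
    y: enter (1,3) at t=0.2588 ← occupied
  → r_1 = 0.2588
beam 2: φ=90°, α=195°
  dir = (cos 195°, sin 195°) = (-0.9659, -0.2588); from cell (1,2)
  next x-line at t=0.7350, next y-line at t=2.8978; Δt_x=1.0353, Δt_y=3.8637
    x: enter (0,2) at t=0.7350 ← occupied
  → r_2 = 0.7350
beam 3: φ=180°, α=285°
  dir = (cos 285°, sin 285°) = (0.2588, -0.9659); from cell (1,2)
  next x-line at t=1.1205, next y-line at t=0.7765; Δt_x=3.8637, Δt_y=1.0353
    y: enter (1,1) at t=0.7765
    x: enter (2,1) at t=1.1205
    y: enter (2,0) at t=1.8117 ← occupied
  → r_3 = 1.8117
beam 4: φ=270°, α=15°
  dir = (cos 15°, sin 15°) = (0.9659, 0.2588); from cell (1,2)
  next x-line at t=0.3002, next y-line at t=0.9659; Δt_x=1.0353, Δt_y=3.8637
    x: enter (2,2) at t=0.3002
    y: enter (2,3) at t=0.9659
    x: enter (3,3) at t=1.3355 ← occupied
  → r_4 = 1.3355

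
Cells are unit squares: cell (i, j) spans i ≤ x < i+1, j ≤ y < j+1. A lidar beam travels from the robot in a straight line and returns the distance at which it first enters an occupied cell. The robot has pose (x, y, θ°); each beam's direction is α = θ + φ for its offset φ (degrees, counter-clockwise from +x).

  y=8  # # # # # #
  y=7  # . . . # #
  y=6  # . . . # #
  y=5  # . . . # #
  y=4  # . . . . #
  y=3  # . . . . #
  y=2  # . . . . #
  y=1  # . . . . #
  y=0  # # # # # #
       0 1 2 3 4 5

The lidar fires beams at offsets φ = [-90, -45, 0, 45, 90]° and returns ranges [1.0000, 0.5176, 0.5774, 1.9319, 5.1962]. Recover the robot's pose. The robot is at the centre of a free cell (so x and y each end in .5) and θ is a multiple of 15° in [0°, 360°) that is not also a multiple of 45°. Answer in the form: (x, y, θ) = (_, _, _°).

(x, y, θ) = (1.5, 5.5, 210°)

Enumerate (i+0.5, j+0.5, θ) over the 25 free cells and 16 admissible headings. For each, cast all 5 beams and compare to the given ranges.
  (1.5, 4.5, 330°): beam 2 = 3.6235 ≠ 0.5176 ✗
  (1.5, 3.5, 75°): beam 1 = 3.6235 ≠ 1.0000 ✗
  (4.5, 4.5, 30°): beam 4 = 0.5176 ≠ 1.9319 ✗
  …
  (1.5, 5.5, 210°): r_1=1.0000, r_2=0.5176, r_3=0.5774, r_4=1.9319, r_5=5.1962 — all match ✓
Only this pose fits every beam.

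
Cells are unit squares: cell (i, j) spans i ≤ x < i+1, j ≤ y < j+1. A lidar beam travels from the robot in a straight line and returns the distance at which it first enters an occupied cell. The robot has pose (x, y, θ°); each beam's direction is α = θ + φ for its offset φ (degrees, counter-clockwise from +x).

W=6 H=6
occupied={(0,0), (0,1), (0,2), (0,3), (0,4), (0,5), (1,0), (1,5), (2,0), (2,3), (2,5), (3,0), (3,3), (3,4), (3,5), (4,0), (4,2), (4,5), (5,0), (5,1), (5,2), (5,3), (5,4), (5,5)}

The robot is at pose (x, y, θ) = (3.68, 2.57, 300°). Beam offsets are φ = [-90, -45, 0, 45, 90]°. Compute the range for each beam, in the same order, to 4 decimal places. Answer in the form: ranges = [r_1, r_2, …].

beam 1: φ=-90°, α=210°
  cosα=-0.8660 sinα=-0.5000 | (3,2) | tMaxX 0.7852 tMaxY 1.1400 | tΔX 1.1547 tΔY 2.0000
    t=0.7852 [x] (2,2)
    t=1.1400 [y] (2,1)
    t=1.9399 [x] (1,1)
    t=3.0946 [x] (0,1) — stop
  → r_1 = 3.0946
beam 2: φ=-45°, α=255°
  cosα=-0.2588 sinα=-0.9659 | (3,2) | tMaxX 2.6273 tMaxY 0.5901 | tΔX 3.8637 tΔY 1.0353
    t=0.5901 [y] (3,1)
    t=1.6254 [y] (3,0) — stop
  → r_2 = 1.6254
beam 3: φ=0°, α=300°
  cosα=0.5000 sinα=-0.8660 | (3,2) | tMaxX 0.6400 tMaxY 0.6582 | tΔX 2.0000 tΔY 1.1547
    t=0.6400 [x] (4,2) — stop
  → r_3 = 0.6400
beam 4: φ=45°, α=345°
  cosα=0.9659 sinα=-0.2588 | (3,2) | tMaxX 0.3313 tMaxY 2.2023 | tΔX 1.0353 tΔY 3.8637
    t=0.3313 [x] (4,2) — stop
  → r_4 = 0.3313
beam 5: φ=90°, α=30°
  cosα=0.8660 sinα=0.5000 | (3,2) | tMaxX 0.3695 tMaxY 0.8600 | tΔX 1.1547 tΔY 2.0000
    t=0.3695 [x] (4,2) — stop
  → r_5 = 0.3695

ranges = [3.0946, 1.6254, 0.6400, 0.3313, 0.3695]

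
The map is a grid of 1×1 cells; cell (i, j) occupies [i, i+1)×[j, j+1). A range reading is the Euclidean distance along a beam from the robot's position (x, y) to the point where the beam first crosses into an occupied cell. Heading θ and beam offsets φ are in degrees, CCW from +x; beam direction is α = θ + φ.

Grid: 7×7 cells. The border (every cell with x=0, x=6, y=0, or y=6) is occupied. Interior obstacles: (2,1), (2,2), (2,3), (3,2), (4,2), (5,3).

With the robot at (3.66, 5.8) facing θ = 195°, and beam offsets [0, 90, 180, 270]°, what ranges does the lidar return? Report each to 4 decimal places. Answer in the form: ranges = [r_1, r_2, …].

ranges = [2.7538, 2.8988, 0.7727, 0.2071]

beam 1: φ=0°, α=195°
  cosα=-0.9659 sinα=-0.2588 | (3,5) | tMaxX 0.6833 tMaxY 3.0910 | tΔX 1.0353 tΔY 3.8637
    t=0.6833 [x] (2,5)
    t=1.7186 [x] (1,5)
    t=2.7538 [x] (0,5) — stop
  → r_1 = 2.7538
beam 2: φ=90°, α=285°
  cosα=0.2588 sinα=-0.9659 | (3,5) | tMaxX 1.3137 tMaxY 0.8282 | tΔX 3.8637 tΔY 1.0353
    t=0.8282 [y] (3,4)
    t=1.3137 [x] (4,4)
    t=1.8635 [y] (4,3)
    t=2.8988 [y] (4,2) — stop
  → r_2 = 2.8988
beam 3: φ=180°, α=15°
  cosα=0.9659 sinα=0.2588 | (3,5) | tMaxX 0.3520 tMaxY 0.7727 | tΔX 1.0353 tΔY 3.8637
    t=0.3520 [x] (4,5)
    t=0.7727 [y] (4,6) — stop
  → r_3 = 0.7727
beam 4: φ=270°, α=105°
  cosα=-0.2588 sinα=0.9659 | (3,5) | tMaxX 2.5500 tMaxY 0.2071 | tΔX 3.8637 tΔY 1.0353
    t=0.2071 [y] (3,6) — stop
  → r_4 = 0.2071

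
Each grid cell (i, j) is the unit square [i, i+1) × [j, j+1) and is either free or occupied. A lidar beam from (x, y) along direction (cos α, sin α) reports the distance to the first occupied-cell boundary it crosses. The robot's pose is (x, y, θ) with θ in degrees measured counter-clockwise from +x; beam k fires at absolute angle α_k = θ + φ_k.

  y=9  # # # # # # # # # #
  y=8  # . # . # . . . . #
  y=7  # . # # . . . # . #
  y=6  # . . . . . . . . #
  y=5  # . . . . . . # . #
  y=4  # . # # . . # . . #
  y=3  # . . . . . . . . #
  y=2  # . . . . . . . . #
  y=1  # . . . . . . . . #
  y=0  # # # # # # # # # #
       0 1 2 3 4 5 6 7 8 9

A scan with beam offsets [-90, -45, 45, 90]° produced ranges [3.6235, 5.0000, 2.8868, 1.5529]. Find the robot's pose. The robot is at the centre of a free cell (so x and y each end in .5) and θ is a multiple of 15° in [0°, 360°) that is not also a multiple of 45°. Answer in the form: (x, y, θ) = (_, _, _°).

(x, y, θ) = (7.5, 3.5, 255°)

Enumerate (i+0.5, j+0.5, θ) over the 55 free cells and 16 admissible headings. For each, cast all 4 beams and compare to the given ranges.
  (7.5, 1.5, 165°): beam 1 = 5.7956 ≠ 3.6235 ✗
  (6.5, 2.5, 75°): beam 1 = 2.5882 ≠ 3.6235 ✗
  (8.5, 4.5, 330°): beam 1 = 4.0415 ≠ 3.6235 ✗
  (7.5, 6.5, 30°): beam 1 = 0.5774 ≠ 3.6235 ✗
  …
  (7.5, 3.5, 255°): r_1=3.6235, r_2=5.0000, r_3=2.8868, r_4=1.5529 — all match ✓
Unique over the lattice → pose = (7.5, 3.5, 255°).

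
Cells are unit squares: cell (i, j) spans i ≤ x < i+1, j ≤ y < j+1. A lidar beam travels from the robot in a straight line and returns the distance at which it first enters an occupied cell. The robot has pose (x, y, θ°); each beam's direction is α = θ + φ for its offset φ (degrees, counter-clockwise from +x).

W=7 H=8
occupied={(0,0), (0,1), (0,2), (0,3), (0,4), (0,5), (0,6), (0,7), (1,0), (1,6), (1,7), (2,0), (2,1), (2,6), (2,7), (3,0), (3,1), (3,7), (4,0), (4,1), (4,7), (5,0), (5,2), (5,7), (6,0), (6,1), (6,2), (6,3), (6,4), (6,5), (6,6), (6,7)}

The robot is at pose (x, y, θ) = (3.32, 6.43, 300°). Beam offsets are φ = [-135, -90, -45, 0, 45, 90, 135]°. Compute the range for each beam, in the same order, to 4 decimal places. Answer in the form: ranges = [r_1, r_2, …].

ranges = [0.3313, 0.3695, 4.5863, 3.9606, 2.7745, 1.1400, 0.5901]

beam 1: φ=-135°, α=165°
  dir = (cos 165°, sin 165°) = (-0.9659, 0.2588); from cell (3,6)
  next x-line at t=0.3313, next y-line at t=2.2023; Δt_x=1.0353, Δt_y=3.8637
    x: enter (2,6) at t=0.3313 ← occupied
  → r_1 = 0.3313
beam 2: φ=-90°, α=210°
  dir = (cos 210°, sin 210°) = (-0.8660, -0.5000); from cell (3,6)
  next x-line at t=0.3695, next y-line at t=0.8600; Δt_x=1.1547, Δt_y=2.0000
    x: enter (2,6) at t=0.3695 ← occupied
  → r_2 = 0.3695
beam 3: φ=-45°, α=255°
  dir = (cos 255°, sin 255°) = (-0.2588, -0.9659); from cell (3,6)
  next x-line at t=1.2364, next y-line at t=0.4452; Δt_x=3.8637, Δt_y=1.0353
    y: enter (3,5) at t=0.4452
    x: enter (2,5) at t=1.2364
    y: enter (2,4) at t=1.4804
    y: enter (2,3) at t=2.5157
    y: enter (2,2) at t=3.5510
    y: enter (2,1) at t=4.5863 ← occupied
  → r_3 = 4.5863
beam 4: φ=0°, α=300°
  dir = (cos 300°, sin 300°) = (0.5000, -0.8660); from cell (3,6)
  next x-line at t=1.3600, next y-line at t=0.4965; Δt_x=2.0000, Δt_y=1.1547
    y: enter (3,5) at t=0.4965
    x: enter (4,5) at t=1.3600
    y: enter (4,4) at t=1.6512
    y: enter (4,3) at t=2.8059
    x: enter (5,3) at t=3.3600
    y: enter (5,2) at t=3.9606 ← occupied
  → r_4 = 3.9606
beam 5: φ=45°, α=345°
  dir = (cos 345°, sin 345°) = (0.9659, -0.2588); from cell (3,6)
  next x-line at t=0.7040, next y-line at t=1.6614; Δt_x=1.0353, Δt_y=3.8637
    x: enter (4,6) at t=0.7040
    y: enter (4,5) at t=1.6614
    x: enter (5,5) at t=1.7393
    x: enter (6,5) at t=2.7745 ← occupied
  → r_5 = 2.7745
beam 6: φ=90°, α=30°
  dir = (cos 30°, sin 30°) = (0.8660, 0.5000); from cell (3,6)
  next x-line at t=0.7852, next y-line at t=1.1400; Δt_x=1.1547, Δt_y=2.0000
    x: enter (4,6) at t=0.7852
    y: enter (4,7) at t=1.1400 ← occupied
  → r_6 = 1.1400
beam 7: φ=135°, α=75°
  dir = (cos 75°, sin 75°) = (0.2588, 0.9659); from cell (3,6)
  next x-line at t=2.6273, next y-line at t=0.5901; Δt_x=3.8637, Δt_y=1.0353
    y: enter (3,7) at t=0.5901 ← occupied
  → r_7 = 0.5901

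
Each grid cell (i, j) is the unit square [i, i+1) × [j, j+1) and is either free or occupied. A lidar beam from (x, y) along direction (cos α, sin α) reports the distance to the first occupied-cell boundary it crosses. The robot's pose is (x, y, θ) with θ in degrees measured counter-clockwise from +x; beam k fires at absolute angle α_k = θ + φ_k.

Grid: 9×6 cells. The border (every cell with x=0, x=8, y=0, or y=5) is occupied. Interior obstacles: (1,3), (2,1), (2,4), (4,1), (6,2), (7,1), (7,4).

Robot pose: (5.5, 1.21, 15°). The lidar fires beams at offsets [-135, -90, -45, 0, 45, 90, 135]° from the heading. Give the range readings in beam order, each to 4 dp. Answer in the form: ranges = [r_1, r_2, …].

ranges = [0.2425, 0.2174, 0.4200, 1.5529, 1.0000, 3.9237, 0.5774]

beam 1: φ=-135°, α=240°
  cosα=-0.5000 sinα=-0.8660 | (5,1) | tMaxX 1.0000 tMaxY 0.2425 | tΔX 2.0000 tΔY 1.1547
    t=0.2425 [y] (5,0) — stop
  → r_1 = 0.2425
beam 2: φ=-90°, α=285°
  cosα=0.2588 sinα=-0.9659 | (5,1) | tMaxX 1.9319 tMaxY 0.2174 | tΔX 3.8637 tΔY 1.0353
    t=0.2174 [y] (5,0) — stop
  → r_2 = 0.2174
beam 3: φ=-45°, α=330°
  cosα=0.8660 sinα=-0.5000 | (5,1) | tMaxX 0.5774 tMaxY 0.4200 | tΔX 1.1547 tΔY 2.0000
    t=0.4200 [y] (5,0) — stop
  → r_3 = 0.4200
beam 4: φ=0°, α=15°
  cosα=0.9659 sinα=0.2588 | (5,1) | tMaxX 0.5176 tMaxY 3.0523 | tΔX 1.0353 tΔY 3.8637
    t=0.5176 [x] (6,1)
    t=1.5529 [x] (7,1) — stop
  → r_4 = 1.5529
beam 5: φ=45°, α=60°
  cosα=0.5000 sinα=0.8660 | (5,1) | tMaxX 1.0000 tMaxY 0.9122 | tΔX 2.0000 tΔY 1.1547
    t=0.9122 [y] (5,2)
    t=1.0000 [x] (6,2) — stop
  → r_5 = 1.0000
beam 6: φ=90°, α=105°
  cosα=-0.2588 sinα=0.9659 | (5,1) | tMaxX 1.9319 tMaxY 0.8179 | tΔX 3.8637 tΔY 1.0353
    t=0.8179 [y] (5,2)
    t=1.8531 [y] (5,3)
    t=1.9319 [x] (4,3)
    t=2.8884 [y] (4,4)
    t=3.9237 [y] (4,5) — stop
  → r_6 = 3.9237
beam 7: φ=135°, α=150°
  cosα=-0.8660 sinα=0.5000 | (5,1) | tMaxX 0.5774 tMaxY 1.5800 | tΔX 1.1547 tΔY 2.0000
    t=0.5774 [x] (4,1) — stop
  → r_7 = 0.5774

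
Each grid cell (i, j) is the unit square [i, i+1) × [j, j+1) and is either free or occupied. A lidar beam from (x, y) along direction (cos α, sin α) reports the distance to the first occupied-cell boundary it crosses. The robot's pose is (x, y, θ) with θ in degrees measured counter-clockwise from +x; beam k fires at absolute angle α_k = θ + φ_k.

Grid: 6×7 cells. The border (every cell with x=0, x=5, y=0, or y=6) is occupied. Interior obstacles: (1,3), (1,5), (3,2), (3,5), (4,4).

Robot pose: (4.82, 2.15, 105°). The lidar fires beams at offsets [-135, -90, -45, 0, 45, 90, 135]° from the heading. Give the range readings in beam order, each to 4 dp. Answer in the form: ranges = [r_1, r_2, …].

beam 1: φ=-135°, α=330°
  cosα=0.8660 sinα=-0.5000 | (4,2) | tMaxX 0.2078 tMaxY 0.3000 | tΔX 1.1547 tΔY 2.0000
    t=0.2078 [x] (5,2) — stop
  → r_1 = 0.2078
beam 2: φ=-90°, α=15°
  cosα=0.9659 sinα=0.2588 | (4,2) | tMaxX 0.1863 tMaxY 3.2841 | tΔX 1.0353 tΔY 3.8637
    t=0.1863 [x] (5,2) — stop
  → r_2 = 0.1863
beam 3: φ=-45°, α=60°
  cosα=0.5000 sinα=0.8660 | (4,2) | tMaxX 0.3600 tMaxY 0.9815 | tΔX 2.0000 tΔY 1.1547
    t=0.3600 [x] (5,2) — stop
  → r_3 = 0.3600
beam 4: φ=0°, α=105°
  cosα=-0.2588 sinα=0.9659 | (4,2) | tMaxX 3.1682 tMaxY 0.8800 | tΔX 3.8637 tΔY 1.0353
    t=0.8800 [y] (4,3)
    t=1.9153 [y] (4,4) — stop
  → r_4 = 1.9153
beam 5: φ=45°, α=150°
  cosα=-0.8660 sinα=0.5000 | (4,2) | tMaxX 0.9469 tMaxY 1.7000 | tΔX 1.1547 tΔY 2.0000
    t=0.9469 [x] (3,2) — stop
  → r_5 = 0.9469
beam 6: φ=90°, α=195°
  cosα=-0.9659 sinα=-0.2588 | (4,2) | tMaxX 0.8489 tMaxY 0.5796 | tΔX 1.0353 tΔY 3.8637
    t=0.5796 [y] (4,1)
    t=0.8489 [x] (3,1)
    t=1.8842 [x] (2,1)
    t=2.9195 [x] (1,1)
    t=3.9548 [x] (0,1) — stop
  → r_6 = 3.9548
beam 7: φ=135°, α=240°
  cosα=-0.5000 sinα=-0.8660 | (4,2) | tMaxX 1.6400 tMaxY 0.1732 | tΔX 2.0000 tΔY 1.1547
    t=0.1732 [y] (4,1)
    t=1.3279 [y] (4,0) — stop
  → r_7 = 1.3279

ranges = [0.2078, 0.1863, 0.3600, 1.9153, 0.9469, 3.9548, 1.3279]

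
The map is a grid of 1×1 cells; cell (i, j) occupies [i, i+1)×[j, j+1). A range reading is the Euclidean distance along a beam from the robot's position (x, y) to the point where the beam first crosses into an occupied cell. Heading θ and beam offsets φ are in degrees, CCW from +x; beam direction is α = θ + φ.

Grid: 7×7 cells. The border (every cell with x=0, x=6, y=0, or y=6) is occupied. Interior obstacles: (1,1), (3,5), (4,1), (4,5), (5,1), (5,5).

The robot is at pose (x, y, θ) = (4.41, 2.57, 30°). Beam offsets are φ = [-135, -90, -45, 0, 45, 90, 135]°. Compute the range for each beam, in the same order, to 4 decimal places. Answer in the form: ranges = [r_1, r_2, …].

beam 1: φ=-135°, α=255°
  direction (-0.2588, -0.9659); cell (4,2); t to first gridline: x 1.5841, y 0.5901 (then +3.8637 / +1.0353)
    (4,1) via y @ 0.5901  # hit
  → r_1 = 0.5901
beam 2: φ=-90°, α=300°
  direction (0.5000, -0.8660); cell (4,2); t to first gridline: x 1.1800, y 0.6582 (then +2.0000 / +1.1547)
    (4,1) via y @ 0.6582  # hit
  → r_2 = 0.6582
beam 3: φ=-45°, α=345°
  direction (0.9659, -0.2588); cell (4,2); t to first gridline: x 0.6108, y 2.2023 (then +1.0353 / +3.8637)
    (5,2) via x @ 0.6108
    (6,2) via x @ 1.6461  # hit
  → r_3 = 1.6461
beam 4: φ=0°, α=30°
  direction (0.8660, 0.5000); cell (4,2); t to first gridline: x 0.6813, y 0.8600 (then +1.1547 / +2.0000)
    (5,2) via x @ 0.6813
    (5,3) via y @ 0.8600
    (6,3) via x @ 1.8360  # hit
  → r_4 = 1.8360
beam 5: φ=45°, α=75°
  direction (0.2588, 0.9659); cell (4,2); t to first gridline: x 2.2796, y 0.4452 (then +3.8637 / +1.0353)
    (4,3) via y @ 0.4452
    (4,4) via y @ 1.4804
    (5,4) via x @ 2.2796
    (5,5) via y @ 2.5157  # hit
  → r_5 = 2.5157
beam 6: φ=90°, α=120°
  direction (-0.5000, 0.8660); cell (4,2); t to first gridline: x 0.8200, y 0.4965 (then +2.0000 / +1.1547)
    (4,3) via y @ 0.4965
    (3,3) via x @ 0.8200
    (3,4) via y @ 1.6512
    (3,5) via y @ 2.8059  # hit
  → r_6 = 2.8059
beam 7: φ=135°, α=165°
  direction (-0.9659, 0.2588); cell (4,2); t to first gridline: x 0.4245, y 1.6614 (then +1.0353 / +3.8637)
    (3,2) via x @ 0.4245
    (2,2) via x @ 1.4597
    (2,3) via y @ 1.6614
    (1,3) via x @ 2.4950
    (0,3) via x @ 3.5303  # hit
  → r_7 = 3.5303

ranges = [0.5901, 0.6582, 1.6461, 1.8360, 2.5157, 2.8059, 3.5303]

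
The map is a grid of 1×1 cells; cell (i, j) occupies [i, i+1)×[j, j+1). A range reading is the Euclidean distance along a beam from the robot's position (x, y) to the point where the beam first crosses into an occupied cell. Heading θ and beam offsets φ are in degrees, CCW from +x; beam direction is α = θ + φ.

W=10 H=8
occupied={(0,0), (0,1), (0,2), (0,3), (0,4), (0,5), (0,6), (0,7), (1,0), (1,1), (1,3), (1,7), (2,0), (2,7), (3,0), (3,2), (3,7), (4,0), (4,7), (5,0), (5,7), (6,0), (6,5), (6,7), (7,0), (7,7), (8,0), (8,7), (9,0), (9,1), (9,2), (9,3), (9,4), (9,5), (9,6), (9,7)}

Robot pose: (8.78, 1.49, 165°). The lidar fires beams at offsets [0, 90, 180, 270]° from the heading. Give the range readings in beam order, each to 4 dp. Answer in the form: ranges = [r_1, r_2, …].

beam 1: φ=0°, α=165°
  d=(-0.9659,0.2588)  start (8,1)  tX=0.8075 tY=1.9705  stride 1/|dx|=1.0353 1/|dy|=3.8637
    cross x-line → (7,1), t=0.8075
    cross x-line → (6,1), t=1.8428
    cross y-line → (6,2), t=1.9705
    cross x-line → (5,2), t=2.8781
    cross x-line → (4,2), t=3.9133
    cross x-line → (3,2), t=4.9486 (wall)
  → r_1 = 4.9486
beam 2: φ=90°, α=255°
  d=(-0.2588,-0.9659)  start (8,1)  tX=3.0137 tY=0.5073  stride 1/|dx|=3.8637 1/|dy|=1.0353
    cross y-line → (8,0), t=0.5073 (wall)
  → r_2 = 0.5073
beam 3: φ=180°, α=345°
  d=(0.9659,-0.2588)  start (8,1)  tX=0.2278 tY=1.8932  stride 1/|dx|=1.0353 1/|dy|=3.8637
    cross x-line → (9,1), t=0.2278 (wall)
  → r_3 = 0.2278
beam 4: φ=270°, α=75°
  d=(0.2588,0.9659)  start (8,1)  tX=0.8500 tY=0.5280  stride 1/|dx|=3.8637 1/|dy|=1.0353
    cross y-line → (8,2), t=0.5280
    cross x-line → (9,2), t=0.8500 (wall)
  → r_4 = 0.8500

ranges = [4.9486, 0.5073, 0.2278, 0.8500]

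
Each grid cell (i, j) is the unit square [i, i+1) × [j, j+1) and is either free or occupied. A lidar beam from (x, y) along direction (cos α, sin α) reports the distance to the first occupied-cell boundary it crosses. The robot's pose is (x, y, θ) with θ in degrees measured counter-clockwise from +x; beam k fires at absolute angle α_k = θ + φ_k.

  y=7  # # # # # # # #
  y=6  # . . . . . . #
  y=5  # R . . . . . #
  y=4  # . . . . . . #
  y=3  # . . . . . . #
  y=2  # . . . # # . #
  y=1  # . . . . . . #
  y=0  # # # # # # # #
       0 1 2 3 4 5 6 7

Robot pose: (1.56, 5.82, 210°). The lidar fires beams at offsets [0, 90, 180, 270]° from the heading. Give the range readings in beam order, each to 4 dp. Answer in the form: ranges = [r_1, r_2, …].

beam 1: φ=0°, α=210°
  d=(-0.8660,-0.5000)  start (1,5)  tX=0.6466 tY=1.6400  stride 1/|dx|=1.1547 1/|dy|=2.0000
    cross x-line → (0,5), t=0.6466 (wall)
  → r_1 = 0.6466
beam 2: φ=90°, α=300°
  d=(0.5000,-0.8660)  start (1,5)  tX=0.8800 tY=0.9469  stride 1/|dx|=2.0000 1/|dy|=1.1547
    cross x-line → (2,5), t=0.8800
    cross y-line → (2,4), t=0.9469
    cross y-line → (2,3), t=2.1016
    cross x-line → (3,3), t=2.8800
    cross y-line → (3,2), t=3.2563
    cross y-line → (3,1), t=4.4110
    cross x-line → (4,1), t=4.8800
    cross y-line → (4,0), t=5.5657 (wall)
  → r_2 = 5.5657
beam 3: φ=180°, α=30°
  d=(0.8660,0.5000)  start (1,5)  tX=0.5081 tY=0.3600  stride 1/|dx|=1.1547 1/|dy|=2.0000
    cross y-line → (1,6), t=0.3600
    cross x-line → (2,6), t=0.5081
    cross x-line → (3,6), t=1.6628
    cross y-line → (3,7), t=2.3600 (wall)
  → r_3 = 2.3600
beam 4: φ=270°, α=120°
  d=(-0.5000,0.8660)  start (1,5)  tX=1.1200 tY=0.2078  stride 1/|dx|=2.0000 1/|dy|=1.1547
    cross y-line → (1,6), t=0.2078
    cross x-line → (0,6), t=1.1200 (wall)
  → r_4 = 1.1200

ranges = [0.6466, 5.5657, 2.3600, 1.1200]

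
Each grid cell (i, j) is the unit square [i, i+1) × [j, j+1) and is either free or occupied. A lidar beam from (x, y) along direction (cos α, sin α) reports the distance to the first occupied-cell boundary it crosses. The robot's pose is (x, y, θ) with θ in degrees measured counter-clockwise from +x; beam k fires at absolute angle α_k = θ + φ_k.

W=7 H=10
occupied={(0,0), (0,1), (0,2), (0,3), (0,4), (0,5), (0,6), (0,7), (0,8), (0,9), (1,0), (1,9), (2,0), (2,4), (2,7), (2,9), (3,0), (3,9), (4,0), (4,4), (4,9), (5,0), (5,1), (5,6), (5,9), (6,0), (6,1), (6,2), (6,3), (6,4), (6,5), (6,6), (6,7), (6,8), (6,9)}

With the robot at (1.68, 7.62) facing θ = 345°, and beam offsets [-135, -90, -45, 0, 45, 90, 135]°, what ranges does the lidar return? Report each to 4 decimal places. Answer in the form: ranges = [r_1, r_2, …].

ranges = [0.7852, 2.6273, 0.6400, 0.3313, 0.3695, 1.4287, 1.3600]

beam 1: φ=-135°, α=210°
  direction (-0.8660, -0.5000); cell (1,7); t to first gridline: x 0.7852, y 1.2400 (then +1.1547 / +2.0000)
    (0,7) via x @ 0.7852  # hit
  → r_1 = 0.7852
beam 2: φ=-90°, α=255°
  direction (-0.2588, -0.9659); cell (1,7); t to first gridline: x 2.6273, y 0.6419 (then +3.8637 / +1.0353)
    (1,6) via y @ 0.6419
    (1,5) via y @ 1.6771
    (0,5) via x @ 2.6273  # hit
  → r_2 = 2.6273
beam 3: φ=-45°, α=300°
  direction (0.5000, -0.8660); cell (1,7); t to first gridline: x 0.6400, y 0.7159 (then +2.0000 / +1.1547)
    (2,7) via x @ 0.6400  # hit
  → r_3 = 0.6400
beam 4: φ=0°, α=345°
  direction (0.9659, -0.2588); cell (1,7); t to first gridline: x 0.3313, y 2.3955 (then +1.0353 / +3.8637)
    (2,7) via x @ 0.3313  # hit
  → r_4 = 0.3313
beam 5: φ=45°, α=30°
  direction (0.8660, 0.5000); cell (1,7); t to first gridline: x 0.3695, y 0.7600 (then +1.1547 / +2.0000)
    (2,7) via x @ 0.3695  # hit
  → r_5 = 0.3695
beam 6: φ=90°, α=75°
  direction (0.2588, 0.9659); cell (1,7); t to first gridline: x 1.2364, y 0.3934 (then +3.8637 / +1.0353)
    (1,8) via y @ 0.3934
    (2,8) via x @ 1.2364
    (2,9) via y @ 1.4287  # hit
  → r_6 = 1.4287
beam 7: φ=135°, α=120°
  direction (-0.5000, 0.8660); cell (1,7); t to first gridline: x 1.3600, y 0.4388 (then +2.0000 / +1.1547)
    (1,8) via y @ 0.4388
    (0,8) via x @ 1.3600  # hit
  → r_7 = 1.3600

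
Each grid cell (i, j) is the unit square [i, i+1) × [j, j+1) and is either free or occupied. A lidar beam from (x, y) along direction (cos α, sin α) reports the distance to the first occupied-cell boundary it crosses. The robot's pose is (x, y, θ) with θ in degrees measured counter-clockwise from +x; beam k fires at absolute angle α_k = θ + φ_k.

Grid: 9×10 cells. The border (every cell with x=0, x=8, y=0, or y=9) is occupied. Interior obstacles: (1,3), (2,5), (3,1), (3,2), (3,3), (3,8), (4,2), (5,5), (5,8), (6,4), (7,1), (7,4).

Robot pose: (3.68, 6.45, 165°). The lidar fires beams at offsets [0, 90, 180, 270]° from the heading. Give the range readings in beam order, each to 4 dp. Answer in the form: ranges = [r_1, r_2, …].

ranges = [2.7745, 2.5364, 1.7387, 2.6400]

beam 1: φ=0°, α=165°
  cosα=-0.9659 sinα=0.2588 | (3,6) | tMaxX 0.7040 tMaxY 2.1250 | tΔX 1.0353 tΔY 3.8637
    t=0.7040 [x] (2,6)
    t=1.7393 [x] (1,6)
    t=2.1250 [y] (1,7)
    t=2.7745 [x] (0,7) — stop
  → r_1 = 2.7745
beam 2: φ=90°, α=255°
  cosα=-0.2588 sinα=-0.9659 | (3,6) | tMaxX 2.6273 tMaxY 0.4659 | tΔX 3.8637 tΔY 1.0353
    t=0.4659 [y] (3,5)
    t=1.5012 [y] (3,4)
    t=2.5364 [y] (3,3) — stop
  → r_2 = 2.5364
beam 3: φ=180°, α=345°
  cosα=0.9659 sinα=-0.2588 | (3,6) | tMaxX 0.3313 tMaxY 1.7387 | tΔX 1.0353 tΔY 3.8637
    t=0.3313 [x] (4,6)
    t=1.3666 [x] (5,6)
    t=1.7387 [y] (5,5) — stop
  → r_3 = 1.7387
beam 4: φ=270°, α=75°
  cosα=0.2588 sinα=0.9659 | (3,6) | tMaxX 1.2364 tMaxY 0.5694 | tΔX 3.8637 tΔY 1.0353
    t=0.5694 [y] (3,7)
    t=1.2364 [x] (4,7)
    t=1.6047 [y] (4,8)
    t=2.6400 [y] (4,9) — stop
  → r_4 = 2.6400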